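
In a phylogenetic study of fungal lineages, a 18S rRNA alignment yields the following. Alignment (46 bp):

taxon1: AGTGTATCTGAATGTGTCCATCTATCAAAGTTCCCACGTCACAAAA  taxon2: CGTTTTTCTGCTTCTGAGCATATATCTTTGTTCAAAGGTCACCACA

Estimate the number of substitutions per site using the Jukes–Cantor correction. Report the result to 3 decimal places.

0.509

The sequences differ at 17 of 46 sites, so p = 17/46 ≈ 0.369565.
d = −(3/4) ln(1 − 4p/3) = −0.75 ln(1 − 0.492753) = −0.75 ln(0.507247)
  = −0.75 × (-0.678757) = 0.509068 substitutions/site.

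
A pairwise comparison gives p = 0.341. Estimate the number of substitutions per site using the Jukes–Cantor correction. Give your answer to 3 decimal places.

d = −(3/4) ln(1 − 4p/3) = −0.75 ln(1 − 0.454667) = −0.75 ln(0.545333)
  = −0.75 × (-0.606359) = 0.454769 substitutions/site.

0.455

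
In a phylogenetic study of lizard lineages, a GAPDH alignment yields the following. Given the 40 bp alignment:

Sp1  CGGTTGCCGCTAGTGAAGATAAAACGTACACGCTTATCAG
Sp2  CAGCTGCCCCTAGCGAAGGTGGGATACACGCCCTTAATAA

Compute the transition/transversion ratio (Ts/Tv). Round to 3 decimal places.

4.333

Transitions are A↔G and C↔T; transversions are all other mismatches.
Transitions: 13. Transversions: 3.
R = 13/3 = 4.333333… ≈ 4.333 (to 3 d.p.).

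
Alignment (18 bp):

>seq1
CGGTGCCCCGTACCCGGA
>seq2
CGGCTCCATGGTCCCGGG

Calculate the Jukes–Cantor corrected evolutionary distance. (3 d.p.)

The sequences differ at 7 of 18 sites (4, 5, 8, 9, 11, 12, 18), so p = 7/18 ≈ 0.388889.
d = −(3/4) ln(1 − 4p/3) = −0.75 ln(1 − 0.518519) = −0.75 ln(0.481481)
  = −0.75 × (-0.730889) = 0.548167 substitutions/site.

0.548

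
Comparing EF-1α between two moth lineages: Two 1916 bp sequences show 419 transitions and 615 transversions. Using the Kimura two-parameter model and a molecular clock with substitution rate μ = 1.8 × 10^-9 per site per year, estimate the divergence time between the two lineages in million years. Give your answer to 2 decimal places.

P = 419/1916 ≈ 0.218685 and Q = 615/1916 ≈ 0.320981.
Under the Kimura two-parameter model, d = −½ ln(1 − 2P − Q) − ¼ ln(1 − 2Q).
1 − 2P − Q = 0.241649, giving −½ ln(0.241649) = 0.710135.
1 − 2Q = 0.358038, giving −¼ ln(0.358038) = 0.256779.
d = 0.710135 + 0.256779 = 0.966914.
Under a molecular clock d = 2μt, so t = d/(2μ) = 0.966914 / (2 × 1.8 × 10^-9) = 268.59 million years.

268.59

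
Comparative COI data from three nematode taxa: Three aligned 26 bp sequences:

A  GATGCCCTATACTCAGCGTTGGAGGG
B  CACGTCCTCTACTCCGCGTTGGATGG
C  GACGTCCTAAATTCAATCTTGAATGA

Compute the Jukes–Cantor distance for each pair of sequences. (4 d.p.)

A–B: 6/26 sites differ → p ≈ 0.230769, d = −0.75 ln(1 − 0.307692) = 0.275793 ≈ 0.2758.
A–C: 10/26 sites differ → p ≈ 0.384615, d = −0.75 ln(1 − 0.51282) = 0.539341 ≈ 0.5393.
B–C: 10/26 sites differ → p ≈ 0.384615, d = −0.75 ln(1 − 0.51282) = 0.539341 ≈ 0.5393.

d(A,B) = 0.2758, d(A,C) = 0.5393, d(B,C) = 0.5393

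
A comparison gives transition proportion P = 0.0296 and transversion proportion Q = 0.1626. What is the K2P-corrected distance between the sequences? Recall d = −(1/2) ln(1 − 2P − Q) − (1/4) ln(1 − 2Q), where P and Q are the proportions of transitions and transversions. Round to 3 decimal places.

0.224

Under the Kimura two-parameter model, d = −½ ln(1 − 2P − Q) − ¼ ln(1 − 2Q).
1 − 2P − Q = 0.7782, giving −½ ln(0.7782) = 0.125386.
1 − 2Q = 0.6748, giving −¼ ln(0.6748) = 0.098335.
d = 0.125386 + 0.098335 = 0.223721.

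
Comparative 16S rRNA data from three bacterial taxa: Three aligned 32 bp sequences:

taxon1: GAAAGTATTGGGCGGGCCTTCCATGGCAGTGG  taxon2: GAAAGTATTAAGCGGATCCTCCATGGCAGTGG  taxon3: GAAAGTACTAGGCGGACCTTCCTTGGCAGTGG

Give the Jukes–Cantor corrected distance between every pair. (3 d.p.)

d(taxon1,taxon2) = 0.175, d(taxon1,taxon3) = 0.137, d(taxon2,taxon3) = 0.175

taxon1–taxon2: 5/32 sites differ → p = 0.15625, d = −0.75 ln(1 − 0.208333) = 0.175211 ≈ 0.175.
taxon1–taxon3: 4/32 sites differ → p = 0.125, d = −0.75 ln(1 − 0.166667) = 0.136741 ≈ 0.137.
taxon2–taxon3: 5/32 sites differ → p = 0.15625, d = −0.75 ln(1 − 0.208333) = 0.175211 ≈ 0.175.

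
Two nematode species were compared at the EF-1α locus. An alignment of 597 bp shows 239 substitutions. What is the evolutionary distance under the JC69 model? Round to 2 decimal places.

0.57

p = 239/597 ≈ 0.400335.
d = −(3/4) ln(1 − 4p/3) = −0.75 ln(1 − 0.53378) = −0.75 ln(0.46622)
  = −0.75 × (-0.763098) = 0.572324 substitutions/site.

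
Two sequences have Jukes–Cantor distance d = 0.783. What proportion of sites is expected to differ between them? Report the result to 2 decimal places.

0.49

p = (3/4)(1 − e^(−4d/3)) = 0.75 × (1 − e^(-1.044)) = 0.75 × (1 − 0.352044) = 0.485967.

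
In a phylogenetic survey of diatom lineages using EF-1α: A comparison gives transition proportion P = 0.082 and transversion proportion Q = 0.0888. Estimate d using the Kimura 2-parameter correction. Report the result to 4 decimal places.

Under the Kimura two-parameter model, d = −½ ln(1 − 2P − Q) − ¼ ln(1 − 2Q).
1 − 2P − Q = 0.7472, giving −½ ln(0.7472) = 0.145711.
1 − 2Q = 0.8224, giving −¼ ln(0.8224) = 0.048882.
d = 0.145711 + 0.048882 = 0.194593.

0.1946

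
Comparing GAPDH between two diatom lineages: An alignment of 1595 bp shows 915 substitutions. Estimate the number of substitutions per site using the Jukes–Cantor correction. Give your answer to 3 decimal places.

1.086

p = 915/1595 ≈ 0.573668.
d = −(3/4) ln(1 − 4p/3) = −0.75 ln(1 − 0.764891) = −0.75 ln(0.235109)
  = −0.75 × (-1.447706) = 1.085780 substitutions/site.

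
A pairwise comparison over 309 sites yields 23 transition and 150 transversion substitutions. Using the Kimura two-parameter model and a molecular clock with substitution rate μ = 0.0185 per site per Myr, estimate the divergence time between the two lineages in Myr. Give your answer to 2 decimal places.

37.49

P = 23/309 ≈ 0.074434 and Q = 150/309 ≈ 0.485437.
Under the Kimura two-parameter model, d = −½ ln(1 − 2P − Q) − ¼ ln(1 − 2Q).
1 − 2P − Q = 0.365695, giving −½ ln(0.365695) = 0.502978.
1 − 2Q = 0.029126, giving −¼ ln(0.029126) = 0.884031.
d = 0.502978 + 0.884031 = 1.387009.
Under a molecular clock d = 2μt, so t = d/(2μ) = 1.387009 / (2 × 0.0185) = 37.49 Myr.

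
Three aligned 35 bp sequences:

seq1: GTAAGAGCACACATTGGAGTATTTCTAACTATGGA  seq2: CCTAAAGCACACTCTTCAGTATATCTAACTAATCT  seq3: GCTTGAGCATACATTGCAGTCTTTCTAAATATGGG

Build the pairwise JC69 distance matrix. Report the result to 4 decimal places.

d(seq1,seq2) = 0.5128, d(seq1,seq3) = 0.2726, d(seq2,seq3) = 0.5716

seq1–seq2: 13/35 sites differ → p ≈ 0.371429, d = −0.75 ln(1 − 0.495239) = 0.512753 ≈ 0.5128.
seq1–seq3: 8/35 sites differ → p ≈ 0.228571, d = −0.75 ln(1 − 0.304761) = 0.272625 ≈ 0.2726.
seq2–seq3: 14/35 sites differ → p = 0.4, d = −0.75 ln(1 − 0.533333) = 0.571605 ≈ 0.5716.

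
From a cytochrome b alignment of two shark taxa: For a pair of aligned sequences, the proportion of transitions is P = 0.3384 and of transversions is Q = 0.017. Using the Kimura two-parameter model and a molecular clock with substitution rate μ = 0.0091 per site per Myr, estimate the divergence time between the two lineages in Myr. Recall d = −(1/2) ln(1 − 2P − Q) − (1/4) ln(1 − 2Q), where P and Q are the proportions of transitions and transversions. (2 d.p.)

32.99

Under the Kimura two-parameter model, d = −½ ln(1 − 2P − Q) − ¼ ln(1 − 2Q).
1 − 2P − Q = 0.3062, giving −½ ln(0.3062) = 0.591758.
1 − 2Q = 0.966, giving −¼ ln(0.966) = 0.008648.
d = 0.591758 + 0.008648 = 0.600406.
Under a molecular clock d = 2μt, so t = d/(2μ) = 0.600406 / (2 × 0.0091) = 32.99 Myr.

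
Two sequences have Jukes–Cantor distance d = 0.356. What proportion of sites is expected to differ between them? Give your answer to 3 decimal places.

0.283

p = (3/4)(1 − e^(−4d/3)) = 0.75 × (1 − e^(-0.474667)) = 0.75 × (1 − 0.622092) = 0.283431.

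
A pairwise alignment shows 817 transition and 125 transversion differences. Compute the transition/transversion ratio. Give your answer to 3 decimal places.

R = 817/125 = 6.536.

6.536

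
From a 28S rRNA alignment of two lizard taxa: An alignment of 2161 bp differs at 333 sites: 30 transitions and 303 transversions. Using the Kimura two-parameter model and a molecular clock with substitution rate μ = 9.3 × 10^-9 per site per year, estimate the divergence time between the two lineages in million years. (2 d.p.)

9.37

P = 30/2161 ≈ 0.013882 and Q = 303/2161 ≈ 0.140213.
Under the Kimura two-parameter model, d = −½ ln(1 − 2P − Q) − ¼ ln(1 − 2Q).
1 − 2P − Q = 0.832023, giving −½ ln(0.832023) = 0.091948.
1 − 2Q = 0.719574, giving −¼ ln(0.719574) = 0.082274.
d = 0.091948 + 0.082274 = 0.174222.
Under a molecular clock d = 2μt, so t = d/(2μ) = 0.174222 / (2 × 9.3 × 10^-9) = 9.37 million years.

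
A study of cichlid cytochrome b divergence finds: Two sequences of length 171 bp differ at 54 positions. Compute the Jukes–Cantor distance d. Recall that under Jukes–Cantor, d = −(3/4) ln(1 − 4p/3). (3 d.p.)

p = 54/171 ≈ 0.315789.
d = −(3/4) ln(1 − 4p/3) = −0.75 ln(1 − 0.421052) = −0.75 ln(0.578948)
  = −0.75 × (-0.546543) = 0.409907 substitutions/site.

0.410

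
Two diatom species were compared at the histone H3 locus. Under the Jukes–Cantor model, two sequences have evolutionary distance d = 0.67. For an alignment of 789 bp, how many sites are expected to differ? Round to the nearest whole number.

350

Invert JC69: p = (3/4)(1 − e^(−4d/3)) = 0.75 × (1 − e^(-0.893333)) = 0.75 × (1 − 0.409289) = 0.443033.
Expected differing sites = pL ≈ 0.443033 × 789 = 349.553037 ≈ 350.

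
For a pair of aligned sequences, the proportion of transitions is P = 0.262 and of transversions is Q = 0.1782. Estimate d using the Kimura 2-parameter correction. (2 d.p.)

Under the Kimura two-parameter model, d = −½ ln(1 − 2P − Q) − ¼ ln(1 − 2Q).
1 − 2P − Q = 0.2978, giving −½ ln(0.2978) = 0.605667.
1 − 2Q = 0.6436, giving −¼ ln(0.6436) = 0.110169.
d = 0.605667 + 0.110169 = 0.715836.

0.72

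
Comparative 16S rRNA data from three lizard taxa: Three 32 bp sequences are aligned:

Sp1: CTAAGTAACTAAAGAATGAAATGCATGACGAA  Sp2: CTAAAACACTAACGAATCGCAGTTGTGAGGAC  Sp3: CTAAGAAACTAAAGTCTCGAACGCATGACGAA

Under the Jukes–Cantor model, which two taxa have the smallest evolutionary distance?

Sp1–Sp2: 13/32 differ, p = 0.406, d = 0.585.
Sp1–Sp3: 6/32 differ, p = 0.188, d = 0.216.
Sp2–Sp3: 12/32 differ, p = 0.375, d = 0.520.
The smallest distance is between Sp1 and Sp3.

Sp1 and Sp3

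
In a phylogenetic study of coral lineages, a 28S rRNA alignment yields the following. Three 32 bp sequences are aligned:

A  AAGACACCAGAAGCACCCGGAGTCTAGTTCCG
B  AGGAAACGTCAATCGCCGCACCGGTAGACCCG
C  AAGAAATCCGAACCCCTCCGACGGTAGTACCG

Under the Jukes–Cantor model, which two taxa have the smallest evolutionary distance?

A and C

A–B: 16/32 differ, p = 0.500, d = 0.824.
A–C: 11/32 differ, p = 0.344, d = 0.460.
B–C: 13/32 differ, p = 0.406, d = 0.585.
The smallest distance is between A and C.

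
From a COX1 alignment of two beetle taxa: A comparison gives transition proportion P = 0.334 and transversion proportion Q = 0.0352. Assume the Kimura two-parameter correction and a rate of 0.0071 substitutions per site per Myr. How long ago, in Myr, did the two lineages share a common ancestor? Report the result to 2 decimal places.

Under the Kimura two-parameter model, d = −½ ln(1 − 2P − Q) − ¼ ln(1 − 2Q).
1 − 2P − Q = 0.2968, giving −½ ln(0.2968) = 0.607348.
1 − 2Q = 0.9296, giving −¼ ln(0.9296) = 0.018250.
d = 0.607348 + 0.018250 = 0.625598.
Under a molecular clock d = 2μt, so t = d/(2μ) = 0.625598 / (2 × 0.0071) = 44.06 Myr.

44.06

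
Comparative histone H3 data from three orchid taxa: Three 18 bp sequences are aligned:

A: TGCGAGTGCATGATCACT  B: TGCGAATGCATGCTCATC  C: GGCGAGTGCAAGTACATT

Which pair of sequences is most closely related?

A and B

A–B: 4/18 differ, p = 0.222, d = 0.264.
A–C: 5/18 differ, p = 0.278, d = 0.347.
B–C: 6/18 differ, p = 0.333, d = 0.441.
The smallest distance is between A and B.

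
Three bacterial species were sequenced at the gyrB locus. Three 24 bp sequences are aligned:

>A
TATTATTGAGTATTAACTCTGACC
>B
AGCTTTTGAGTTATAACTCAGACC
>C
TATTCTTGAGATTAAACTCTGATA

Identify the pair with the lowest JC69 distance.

A and C

A–B: 7/24 differ, p = 0.292, d = 0.369.
A–C: 6/24 differ, p = 0.250, d = 0.304.
B–C: 10/24 differ, p = 0.417, d = 0.608.
The smallest distance is between A and C.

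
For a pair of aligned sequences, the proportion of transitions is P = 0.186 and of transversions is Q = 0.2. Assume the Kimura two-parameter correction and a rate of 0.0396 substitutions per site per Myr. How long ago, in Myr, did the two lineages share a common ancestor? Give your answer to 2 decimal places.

Under the Kimura two-parameter model, d = −½ ln(1 − 2P − Q) − ¼ ln(1 − 2Q).
1 − 2P − Q = 0.428, giving −½ ln(0.428) = 0.424316.
1 − 2Q = 0.6, giving −¼ ln(0.6) = 0.127706.
d = 0.424316 + 0.127706 = 0.552022.
Under a molecular clock d = 2μt, so t = d/(2μ) = 0.552022 / (2 × 0.0396) = 6.97 Myr.

6.97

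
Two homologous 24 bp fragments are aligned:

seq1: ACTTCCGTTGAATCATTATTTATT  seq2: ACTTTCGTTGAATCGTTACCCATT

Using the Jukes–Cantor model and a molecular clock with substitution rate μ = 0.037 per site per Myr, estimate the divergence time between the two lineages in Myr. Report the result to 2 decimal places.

3.30

The sequences differ at 5 of 24 sites (5, 15, 19, 20, 21), so p = 5/24 ≈ 0.208333.
d = −(3/4) ln(1 − 4p/3) = −0.75 ln(1 − 0.277777) = −0.75 ln(0.722223)
  = −0.75 × (-0.325421) = 0.244066 substitutions/site.
Under a molecular clock d = 2μt, so t = d/(2μ) = 0.244066 / (2 × 0.037) = 3.30 Myr.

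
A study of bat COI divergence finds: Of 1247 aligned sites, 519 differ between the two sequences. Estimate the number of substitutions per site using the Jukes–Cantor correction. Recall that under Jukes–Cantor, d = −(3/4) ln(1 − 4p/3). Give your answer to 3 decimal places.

p = 519/1247 ≈ 0.416199.
d = −(3/4) ln(1 − 4p/3) = −0.75 ln(1 − 0.554932) = −0.75 ln(0.445068)
  = −0.75 × (-0.809528) = 0.607146 substitutions/site.

0.607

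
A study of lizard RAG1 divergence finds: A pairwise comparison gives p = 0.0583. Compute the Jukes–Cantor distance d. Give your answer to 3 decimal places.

d = −(3/4) ln(1 − 4p/3) = −0.75 ln(1 − 0.077733) = −0.75 ln(0.922267)
  = −0.75 × (-0.080921) = 0.060691 substitutions/site.

0.061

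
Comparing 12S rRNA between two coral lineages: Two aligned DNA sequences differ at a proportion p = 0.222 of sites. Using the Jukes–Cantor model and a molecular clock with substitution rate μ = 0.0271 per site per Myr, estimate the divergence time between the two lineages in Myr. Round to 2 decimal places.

d = −(3/4) ln(1 − 4p/3) = −0.75 ln(1 − 0.296) = −0.75 ln(0.704)
  = −0.75 × (-0.350977) = 0.263233 substitutions/site.
Under a molecular clock d = 2μt, so t = d/(2μ) = 0.263233 / (2 × 0.0271) = 4.86 Myr.

4.86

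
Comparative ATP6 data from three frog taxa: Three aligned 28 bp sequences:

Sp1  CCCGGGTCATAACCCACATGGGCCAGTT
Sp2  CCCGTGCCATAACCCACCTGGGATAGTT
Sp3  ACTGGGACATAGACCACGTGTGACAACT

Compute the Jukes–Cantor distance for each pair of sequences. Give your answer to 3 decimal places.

Sp1–Sp2: 5/28 sites differ → p ≈ 0.178571, d = −0.75 ln(1 − 0.238095) = 0.203950 ≈ 0.204.
Sp1–Sp3: 10/28 sites differ → p ≈ 0.357143, d = −0.75 ln(1 − 0.476191) = 0.484971 ≈ 0.485.
Sp2–Sp3: 11/28 sites differ → p ≈ 0.392857, d = −0.75 ln(1 − 0.523809) = 0.556452 ≈ 0.556.

d(Sp1,Sp2) = 0.204, d(Sp1,Sp3) = 0.485, d(Sp2,Sp3) = 0.556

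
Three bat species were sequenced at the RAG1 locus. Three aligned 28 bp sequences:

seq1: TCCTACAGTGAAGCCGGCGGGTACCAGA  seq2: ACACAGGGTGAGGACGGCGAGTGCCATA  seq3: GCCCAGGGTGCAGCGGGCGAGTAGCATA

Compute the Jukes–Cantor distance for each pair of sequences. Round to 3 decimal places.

d(seq1,seq2) = 0.485, d(seq1,seq3) = 0.420, d(seq2,seq3) = 0.360

seq1–seq2: 10/28 sites differ → p ≈ 0.357143, d = −0.75 ln(1 − 0.476191) = 0.484971 ≈ 0.485.
seq1–seq3: 9/28 sites differ → p ≈ 0.321429, d = −0.75 ln(1 − 0.428572) = 0.419713 ≈ 0.420.
seq2–seq3: 8/28 sites differ → p ≈ 0.285714, d = −0.75 ln(1 − 0.380952) = 0.359679 ≈ 0.360.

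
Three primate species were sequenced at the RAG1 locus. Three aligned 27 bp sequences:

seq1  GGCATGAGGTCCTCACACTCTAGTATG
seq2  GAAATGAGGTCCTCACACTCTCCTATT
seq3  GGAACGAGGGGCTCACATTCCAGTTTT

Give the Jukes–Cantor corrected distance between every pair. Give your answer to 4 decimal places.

d(seq1,seq2) = 0.2127, d(seq1,seq3) = 0.3770, d(seq2,seq3) = 0.4408

seq1–seq2: 5/27 sites differ → p ≈ 0.185185, d = −0.75 ln(1 − 0.246913) = 0.212681 ≈ 0.2127.
seq1–seq3: 8/27 sites differ → p ≈ 0.296296, d = −0.75 ln(1 − 0.395061) = 0.376971 ≈ 0.3770.
seq2–seq3: 9/27 sites differ → p ≈ 0.333333, d = −0.75 ln(1 − 0.444444) = 0.440839 ≈ 0.4408.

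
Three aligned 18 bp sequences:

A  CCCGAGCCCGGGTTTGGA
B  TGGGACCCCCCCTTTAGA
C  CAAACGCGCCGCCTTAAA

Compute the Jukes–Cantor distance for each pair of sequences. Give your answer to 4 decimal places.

d(A,B) = 0.6735, d(A,C) = 1.0124, d(B,C) = 1.0124

A–B: 8/18 sites differ → p ≈ 0.444444, d = −0.75 ln(1 − 0.592592) = 0.673455 ≈ 0.6735.
A–C: 10/18 sites differ → p ≈ 0.555556, d = −0.75 ln(1 − 0.740741) = 1.012446 ≈ 1.0124.
B–C: 10/18 sites differ → p ≈ 0.555556, d = −0.75 ln(1 − 0.740741) = 1.012446 ≈ 1.0124.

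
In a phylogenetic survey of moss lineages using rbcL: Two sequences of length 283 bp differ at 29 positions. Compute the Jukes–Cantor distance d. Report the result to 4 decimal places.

p = 29/283 ≈ 0.102473.
d = −(3/4) ln(1 − 4p/3) = −0.75 ln(1 − 0.136631) = −0.75 ln(0.863369)
  = −0.75 × (-0.146913) = 0.110185 substitutions/site.

0.1102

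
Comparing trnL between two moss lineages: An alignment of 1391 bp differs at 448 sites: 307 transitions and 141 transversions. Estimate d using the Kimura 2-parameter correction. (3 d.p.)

P = 307/1391 ≈ 0.220705 and Q = 141/1391 ≈ 0.101366.
Under the Kimura two-parameter model, d = −½ ln(1 − 2P − Q) − ¼ ln(1 − 2Q).
1 − 2P − Q = 0.457224, giving −½ ln(0.457224) = 0.391291.
1 − 2Q = 0.797268, giving −¼ ln(0.797268) = 0.056641.
d = 0.391291 + 0.056641 = 0.447932.

0.448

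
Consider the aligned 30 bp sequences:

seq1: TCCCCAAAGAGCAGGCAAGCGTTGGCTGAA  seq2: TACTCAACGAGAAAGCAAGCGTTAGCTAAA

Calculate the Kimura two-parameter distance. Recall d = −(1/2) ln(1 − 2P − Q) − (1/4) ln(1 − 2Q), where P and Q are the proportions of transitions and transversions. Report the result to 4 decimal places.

0.2842

Of 30 sites, 4 differences are transitions and 3 are transversions, so P = 4/30 ≈ 0.133333 and Q = 3/30 = 0.1.
Under the Kimura two-parameter model, d = −½ ln(1 − 2P − Q) − ¼ ln(1 − 2Q).
1 − 2P − Q = 0.633334, giving −½ ln(0.633334) = 0.228379.
1 − 2Q = 0.8, giving −¼ ln(0.8) = 0.055786.
d = 0.228379 + 0.055786 = 0.284165.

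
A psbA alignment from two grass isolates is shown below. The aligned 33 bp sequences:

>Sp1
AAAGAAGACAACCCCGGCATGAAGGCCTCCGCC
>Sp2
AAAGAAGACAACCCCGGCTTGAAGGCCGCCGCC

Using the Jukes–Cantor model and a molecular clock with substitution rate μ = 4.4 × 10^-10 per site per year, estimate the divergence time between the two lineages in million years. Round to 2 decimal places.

The sequences differ at 2 of 33 sites (19, 28), so p = 2/33 ≈ 0.060606.
d = −(3/4) ln(1 − 4p/3) = −0.75 ln(1 − 0.080808) = −0.75 ln(0.919192)
  = −0.75 × (-0.084260) = 0.063195 substitutions/site.
Under a molecular clock d = 2μt, so t = d/(2μ) = 0.063195 / (2 × 4.4 × 10^-10) = 71.81 million years.

71.81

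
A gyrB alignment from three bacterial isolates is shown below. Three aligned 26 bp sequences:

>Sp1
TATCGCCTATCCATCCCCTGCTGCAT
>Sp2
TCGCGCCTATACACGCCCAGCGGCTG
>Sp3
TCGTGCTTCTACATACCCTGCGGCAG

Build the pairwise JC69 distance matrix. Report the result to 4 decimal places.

d(Sp1,Sp2) = 0.4643, d(Sp1,Sp3) = 0.4643, d(Sp2,Sp3) = 0.3335

Sp1–Sp2: 9/26 sites differ → p ≈ 0.346154, d = −0.75 ln(1 − 0.461539) = 0.464280 ≈ 0.4643.
Sp1–Sp3: 9/26 sites differ → p ≈ 0.346154, d = −0.75 ln(1 − 0.461539) = 0.464280 ≈ 0.4643.
Sp2–Sp3: 7/26 sites differ → p ≈ 0.269231, d = −0.75 ln(1 − 0.358975) = 0.333515 ≈ 0.3335.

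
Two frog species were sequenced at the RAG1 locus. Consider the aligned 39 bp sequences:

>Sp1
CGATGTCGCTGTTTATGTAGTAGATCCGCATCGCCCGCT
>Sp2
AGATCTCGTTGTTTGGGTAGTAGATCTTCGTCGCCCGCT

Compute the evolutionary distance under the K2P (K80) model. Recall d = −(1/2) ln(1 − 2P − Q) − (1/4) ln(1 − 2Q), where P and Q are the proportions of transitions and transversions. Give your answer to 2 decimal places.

Of 39 sites, 4 differences are transitions and 4 are transversions, so P = 4/39 ≈ 0.102564 and Q = 4/39 ≈ 0.102564.
Under the Kimura two-parameter model, d = −½ ln(1 − 2P − Q) − ¼ ln(1 − 2Q).
1 − 2P − Q = 0.692308, giving −½ ln(0.692308) = 0.183862.
1 − 2Q = 0.794872, giving −¼ ln(0.794872) = 0.057394.
d = 0.183862 + 0.057394 = 0.241256.

0.24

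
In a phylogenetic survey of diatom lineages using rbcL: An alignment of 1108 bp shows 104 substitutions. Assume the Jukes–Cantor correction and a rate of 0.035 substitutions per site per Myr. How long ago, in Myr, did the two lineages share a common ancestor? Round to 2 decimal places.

p = 104/1108 ≈ 0.093863.
d = −(3/4) ln(1 − 4p/3) = −0.75 ln(1 − 0.125151) = −0.75 ln(0.874849)
  = −0.75 × (-0.133704) = 0.100278 substitutions/site.
Under a molecular clock d = 2μt, so t = d/(2μ) = 0.100278 / (2 × 0.035) = 1.43 Myr.

1.43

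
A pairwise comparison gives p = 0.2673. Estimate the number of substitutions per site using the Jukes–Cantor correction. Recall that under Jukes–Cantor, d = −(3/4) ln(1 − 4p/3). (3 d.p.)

d = −(3/4) ln(1 − 4p/3) = −0.75 ln(1 − 0.3564) = −0.75 ln(0.6436)
  = −0.75 × (-0.440678) = 0.330509 substitutions/site.

0.331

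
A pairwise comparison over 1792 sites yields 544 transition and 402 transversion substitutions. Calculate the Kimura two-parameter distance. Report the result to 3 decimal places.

P = 544/1792 ≈ 0.303571 and Q = 402/1792 ≈ 0.22433.
Under the Kimura two-parameter model, d = −½ ln(1 − 2P − Q) − ¼ ln(1 − 2Q).
1 − 2P − Q = 0.168528, giving −½ ln(0.168528) = 0.890327.
1 − 2Q = 0.55134, giving −¼ ln(0.55134) = 0.148851.
d = 0.890327 + 0.148851 = 1.039178.

1.039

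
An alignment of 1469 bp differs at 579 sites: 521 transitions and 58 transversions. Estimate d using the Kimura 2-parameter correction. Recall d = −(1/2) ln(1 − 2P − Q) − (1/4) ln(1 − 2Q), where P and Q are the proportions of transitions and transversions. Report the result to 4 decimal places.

P = 521/1469 ≈ 0.354663 and Q = 58/1469 ≈ 0.039483.
Under the Kimura two-parameter model, d = −½ ln(1 − 2P − Q) − ¼ ln(1 − 2Q).
1 − 2P − Q = 0.251191, giving −½ ln(0.251191) = 0.690771.
1 − 2Q = 0.921034, giving −¼ ln(0.921034) = 0.020565.
d = 0.690771 + 0.020565 = 0.711336.

0.7113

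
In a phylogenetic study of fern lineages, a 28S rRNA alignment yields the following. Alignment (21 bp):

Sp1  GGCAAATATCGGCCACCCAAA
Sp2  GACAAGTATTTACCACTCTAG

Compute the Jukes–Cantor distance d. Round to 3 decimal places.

The sequences differ at 8 of 21 sites (2, 6, 10, 11, 12, 17, 19, 21), so p = 8/21 ≈ 0.380952.
d = −(3/4) ln(1 − 4p/3) = −0.75 ln(1 − 0.507936) = −0.75 ln(0.492064)
  = −0.75 × (-0.709146) = 0.531860 substitutions/site.

0.532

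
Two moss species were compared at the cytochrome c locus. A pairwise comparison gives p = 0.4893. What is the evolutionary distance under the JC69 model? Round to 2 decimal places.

d = −(3/4) ln(1 − 4p/3) = −0.75 ln(1 − 0.6524) = −0.75 ln(0.3476)
  = −0.75 × (-1.056703) = 0.792527 substitutions/site.

0.79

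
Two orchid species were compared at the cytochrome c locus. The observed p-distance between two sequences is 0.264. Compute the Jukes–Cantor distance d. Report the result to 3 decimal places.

d = −(3/4) ln(1 − 4p/3) = −0.75 ln(1 − 0.352) = −0.75 ln(0.648)
  = −0.75 × (-0.433865) = 0.325399 substitutions/site.

0.325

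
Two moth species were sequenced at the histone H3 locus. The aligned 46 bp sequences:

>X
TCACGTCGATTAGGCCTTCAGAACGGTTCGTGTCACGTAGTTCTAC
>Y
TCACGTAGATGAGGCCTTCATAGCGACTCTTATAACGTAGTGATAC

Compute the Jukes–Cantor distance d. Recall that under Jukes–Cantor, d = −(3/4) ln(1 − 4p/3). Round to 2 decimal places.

The sequences differ at 11 of 46 sites, so p = 11/46 ≈ 0.23913.
d = −(3/4) ln(1 − 4p/3) = −0.75 ln(1 − 0.31884) = −0.75 ln(0.68116)
  = −0.75 × (-0.383958) = 0.287969 substitutions/site.

0.29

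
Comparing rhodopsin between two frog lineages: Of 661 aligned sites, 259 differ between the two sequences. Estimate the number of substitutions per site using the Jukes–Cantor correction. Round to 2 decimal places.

0.55

p = 259/661 ≈ 0.391831.
d = −(3/4) ln(1 − 4p/3) = −0.75 ln(1 − 0.522441) = −0.75 ln(0.477559)
  = −0.75 × (-0.739068) = 0.554301 substitutions/site.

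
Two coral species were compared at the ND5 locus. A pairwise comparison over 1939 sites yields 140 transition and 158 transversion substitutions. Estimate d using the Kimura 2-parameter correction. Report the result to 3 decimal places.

0.172

P = 140/1939 ≈ 0.072202 and Q = 158/1939 ≈ 0.081485.
Under the Kimura two-parameter model, d = −½ ln(1 − 2P − Q) − ¼ ln(1 − 2Q).
1 − 2P − Q = 0.774111, giving −½ ln(0.774111) = 0.128020.
1 − 2Q = 0.83703, giving −¼ ln(0.83703) = 0.044474.
d = 0.128020 + 0.044474 = 0.172494.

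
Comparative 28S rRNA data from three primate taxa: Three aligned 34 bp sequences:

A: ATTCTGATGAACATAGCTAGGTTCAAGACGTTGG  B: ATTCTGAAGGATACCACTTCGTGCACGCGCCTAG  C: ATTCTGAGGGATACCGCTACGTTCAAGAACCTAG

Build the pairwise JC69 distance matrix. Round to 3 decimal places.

A–B: 15/34 sites differ → p ≈ 0.441176, d = −0.75 ln(1 − 0.588235) = 0.665477 ≈ 0.665.
A–C: 10/34 sites differ → p ≈ 0.294118, d = −0.75 ln(1 − 0.392157) = 0.373379 ≈ 0.373.
B–C: 7/34 sites differ → p ≈ 0.205882, d = −0.75 ln(1 − 0.274509) = 0.240680 ≈ 0.241.

d(A,B) = 0.665, d(A,C) = 0.373, d(B,C) = 0.241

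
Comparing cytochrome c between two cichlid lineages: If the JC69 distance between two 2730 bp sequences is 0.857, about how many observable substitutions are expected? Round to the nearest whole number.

Invert JC69: p = (3/4)(1 − e^(−4d/3)) = 0.75 × (1 − e^(-1.142667)) = 0.75 × (1 − 0.318967) = 0.510775.
Expected differing sites = pL ≈ 0.510775 × 2730 = 1394.41575 ≈ 1394.

1394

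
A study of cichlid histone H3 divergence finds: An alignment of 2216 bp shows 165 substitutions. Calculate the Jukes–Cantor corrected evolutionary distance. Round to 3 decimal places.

p = 165/2216 ≈ 0.074458.
d = −(3/4) ln(1 − 4p/3) = −0.75 ln(1 − 0.099277) = −0.75 ln(0.900723)
  = −0.75 × (-0.104558) = 0.078419 substitutions/site.

0.078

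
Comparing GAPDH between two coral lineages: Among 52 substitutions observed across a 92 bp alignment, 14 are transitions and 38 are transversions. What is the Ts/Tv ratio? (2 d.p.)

0.37

R = 14/38 = 0.368421… ≈ 0.37 (to 2 d.p.).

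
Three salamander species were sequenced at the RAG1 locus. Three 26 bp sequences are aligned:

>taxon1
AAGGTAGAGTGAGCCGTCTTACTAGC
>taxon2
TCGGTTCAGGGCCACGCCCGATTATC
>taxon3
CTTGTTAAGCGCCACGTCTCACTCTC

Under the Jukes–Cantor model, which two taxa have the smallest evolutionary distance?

taxon1–taxon2: 13/26 differ, p = 0.500, d = 0.824.
taxon1–taxon3: 12/26 differ, p = 0.462, d = 0.717.
taxon2–taxon3: 10/26 differ, p = 0.385, d = 0.539.
The smallest distance is between taxon2 and taxon3.

taxon2 and taxon3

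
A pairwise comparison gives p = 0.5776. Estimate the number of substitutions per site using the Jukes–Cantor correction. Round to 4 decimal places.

d = −(3/4) ln(1 − 4p/3) = −0.75 ln(1 − 0.770133) = −0.75 ln(0.229867)
  = −0.75 × (-1.470254) = 1.102691 substitutions/site.

1.1027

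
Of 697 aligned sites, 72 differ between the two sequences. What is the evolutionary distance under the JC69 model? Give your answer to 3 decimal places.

p = 72/697 ≈ 0.1033.
d = −(3/4) ln(1 − 4p/3) = −0.75 ln(1 − 0.137733) = −0.75 ln(0.862267)
  = −0.75 × (-0.148190) = 0.111143 substitutions/site.

0.111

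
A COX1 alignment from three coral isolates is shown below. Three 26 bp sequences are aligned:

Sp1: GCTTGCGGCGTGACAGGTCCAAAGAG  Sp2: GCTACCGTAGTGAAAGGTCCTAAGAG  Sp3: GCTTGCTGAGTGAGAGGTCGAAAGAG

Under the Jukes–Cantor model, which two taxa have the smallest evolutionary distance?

Sp1–Sp2: 6/26 differ, p = 0.231, d = 0.276.
Sp1–Sp3: 4/26 differ, p = 0.154, d = 0.172.
Sp2–Sp3: 7/26 differ, p = 0.269, d = 0.334.
The smallest distance is between Sp1 and Sp3.

Sp1 and Sp3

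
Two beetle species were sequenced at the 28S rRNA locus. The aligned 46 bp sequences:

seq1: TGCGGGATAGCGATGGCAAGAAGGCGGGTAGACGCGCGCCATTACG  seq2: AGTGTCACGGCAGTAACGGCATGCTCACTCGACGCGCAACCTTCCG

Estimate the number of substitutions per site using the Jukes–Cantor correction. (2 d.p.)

0.89

The sequences differ at 24 of 46 sites, so p = 24/46 ≈ 0.521739.
d = −(3/4) ln(1 − 4p/3) = −0.75 ln(1 − 0.695652) = −0.75 ln(0.304348)
  = −0.75 × (-1.189583) = 0.892187 substitutions/site.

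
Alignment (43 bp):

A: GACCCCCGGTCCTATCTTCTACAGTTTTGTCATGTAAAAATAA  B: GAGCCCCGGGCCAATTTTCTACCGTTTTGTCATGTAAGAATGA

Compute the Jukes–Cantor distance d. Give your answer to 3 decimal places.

0.184

The sequences differ at 7 of 43 sites (3, 10, 13, 16, 23, 38, 42), so p = 7/43 ≈ 0.162791.
d = −(3/4) ln(1 − 4p/3) = −0.75 ln(1 − 0.217055) = −0.75 ln(0.782945)
  = −0.75 × (-0.244693) = 0.183520 substitutions/site.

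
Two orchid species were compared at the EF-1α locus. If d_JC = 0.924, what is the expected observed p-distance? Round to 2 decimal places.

0.53

p = (3/4)(1 − e^(−4d/3)) = 0.75 × (1 − e^(-1.232)) = 0.75 × (1 − 0.291709) = 0.531218.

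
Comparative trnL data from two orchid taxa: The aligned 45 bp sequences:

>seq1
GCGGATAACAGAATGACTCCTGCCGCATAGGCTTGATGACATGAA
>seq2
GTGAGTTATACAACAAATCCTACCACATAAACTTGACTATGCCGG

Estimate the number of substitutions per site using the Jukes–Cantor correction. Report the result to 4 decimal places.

The sequences differ at 21 of 45 sites, so p = 21/45 ≈ 0.466667.
d = −(3/4) ln(1 − 4p/3) = −0.75 ln(1 − 0.622223) = −0.75 ln(0.377777)
  = −0.75 × (-0.973451) = 0.730088 substitutions/site.

0.7301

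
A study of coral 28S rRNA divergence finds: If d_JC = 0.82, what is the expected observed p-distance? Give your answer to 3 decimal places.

p = (3/4)(1 − e^(−4d/3)) = 0.75 × (1 − e^(-1.093333)) = 0.75 × (1 − 0.335098) = 0.498677.

0.499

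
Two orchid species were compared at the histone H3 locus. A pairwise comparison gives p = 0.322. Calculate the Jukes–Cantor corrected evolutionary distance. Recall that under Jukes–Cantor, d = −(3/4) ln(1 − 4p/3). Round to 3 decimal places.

d = −(3/4) ln(1 − 4p/3) = −0.75 ln(1 − 0.429333) = −0.75 ln(0.570667)
  = −0.75 × (-0.560949) = 0.420712 substitutions/site.

0.421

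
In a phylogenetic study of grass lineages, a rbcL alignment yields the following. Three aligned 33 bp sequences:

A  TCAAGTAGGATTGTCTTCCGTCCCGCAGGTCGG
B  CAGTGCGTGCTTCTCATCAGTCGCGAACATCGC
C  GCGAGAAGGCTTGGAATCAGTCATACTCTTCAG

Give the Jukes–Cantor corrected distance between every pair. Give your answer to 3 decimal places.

d(A,B) = 0.780, d(A,C) = 0.699, d(B,C) = 0.871

A–B: 16/33 sites differ → p ≈ 0.484848, d = −0.75 ln(1 − 0.646464) = 0.779827 ≈ 0.780.
A–C: 15/33 sites differ → p ≈ 0.454545, d = −0.75 ln(1 − 0.60606) = 0.698667 ≈ 0.699.
B–C: 17/33 sites differ → p ≈ 0.515152, d = −0.75 ln(1 − 0.686869) = 0.870850 ≈ 0.871.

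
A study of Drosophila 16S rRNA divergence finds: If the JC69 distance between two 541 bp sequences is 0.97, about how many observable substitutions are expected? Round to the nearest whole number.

294

Invert JC69: p = (3/4)(1 − e^(−4d/3)) = 0.75 × (1 − e^(-1.293333)) = 0.75 × (1 − 0.274355) = 0.544234.
Expected differing sites = pL ≈ 0.544234 × 541 = 294.430594 ≈ 294.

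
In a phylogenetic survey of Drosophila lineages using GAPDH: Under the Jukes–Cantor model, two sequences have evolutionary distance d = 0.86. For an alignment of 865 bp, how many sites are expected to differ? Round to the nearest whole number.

Invert JC69: p = (3/4)(1 − e^(−4d/3)) = 0.75 × (1 − e^(-1.146667)) = 0.75 × (1 − 0.317694) = 0.511730.
Expected differing sites = pL ≈ 0.511730 × 865 = 442.64645 ≈ 443.

443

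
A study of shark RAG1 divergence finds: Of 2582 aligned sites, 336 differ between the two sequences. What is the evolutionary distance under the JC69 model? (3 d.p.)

0.143

p = 336/2582 ≈ 0.130132.
d = −(3/4) ln(1 − 4p/3) = −0.75 ln(1 − 0.173509) = −0.75 ln(0.826491)
  = −0.75 × (-0.190566) = 0.142925 substitutions/site.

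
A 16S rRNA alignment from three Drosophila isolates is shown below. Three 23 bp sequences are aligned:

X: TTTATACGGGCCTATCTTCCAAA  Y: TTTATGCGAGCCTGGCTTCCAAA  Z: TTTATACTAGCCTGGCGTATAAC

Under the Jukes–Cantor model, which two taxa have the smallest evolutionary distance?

X–Y: 4/23 differ, p = 0.174, d = 0.198.
X–Z: 8/23 differ, p = 0.348, d = 0.467.
Y–Z: 6/23 differ, p = 0.261, d = 0.321.
The smallest distance is between X and Y.

X and Y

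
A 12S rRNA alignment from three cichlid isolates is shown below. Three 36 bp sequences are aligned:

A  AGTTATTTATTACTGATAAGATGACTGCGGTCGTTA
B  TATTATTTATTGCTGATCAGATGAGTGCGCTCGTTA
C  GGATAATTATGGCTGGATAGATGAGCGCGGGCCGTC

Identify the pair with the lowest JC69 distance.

A and B

A–B: 6/36 differ, p = 0.167, d = 0.188.
A–C: 14/36 differ, p = 0.389, d = 0.548.
B–C: 14/36 differ, p = 0.389, d = 0.548.
The smallest distance is between A and B.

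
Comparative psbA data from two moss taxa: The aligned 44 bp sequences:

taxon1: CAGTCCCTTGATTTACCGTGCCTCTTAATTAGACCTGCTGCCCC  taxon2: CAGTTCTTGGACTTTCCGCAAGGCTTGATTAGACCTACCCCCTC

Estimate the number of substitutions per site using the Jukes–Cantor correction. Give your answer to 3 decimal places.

The sequences differ at 15 of 44 sites, so p = 15/44 ≈ 0.340909.
d = −(3/4) ln(1 − 4p/3) = −0.75 ln(1 − 0.454545) = −0.75 ln(0.545455)
  = −0.75 × (-0.606135) = 0.454601 substitutions/site.

0.455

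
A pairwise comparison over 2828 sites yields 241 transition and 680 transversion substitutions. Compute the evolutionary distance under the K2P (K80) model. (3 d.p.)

0.428

P = 241/2828 ≈ 0.085219 and Q = 680/2828 ≈ 0.240453.
Under the Kimura two-parameter model, d = −½ ln(1 − 2P − Q) − ¼ ln(1 − 2Q).
1 − 2P − Q = 0.589109, giving −½ ln(0.589109) = 0.264572.
1 − 2Q = 0.519094, giving −¼ ln(0.519094) = 0.163918.
d = 0.264572 + 0.163918 = 0.428490.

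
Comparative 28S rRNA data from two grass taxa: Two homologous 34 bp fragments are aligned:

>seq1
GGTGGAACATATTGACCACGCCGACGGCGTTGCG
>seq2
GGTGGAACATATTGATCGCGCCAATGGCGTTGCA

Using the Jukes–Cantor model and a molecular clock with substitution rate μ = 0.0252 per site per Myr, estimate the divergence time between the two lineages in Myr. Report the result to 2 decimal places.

3.25

The sequences differ at 5 of 34 sites (16, 18, 23, 25, 34), so p = 5/34 ≈ 0.147059.
d = −(3/4) ln(1 − 4p/3) = −0.75 ln(1 − 0.196079) = −0.75 ln(0.803921)
  = −0.75 × (-0.218254) = 0.163691 substitutions/site.
Under a molecular clock d = 2μt, so t = d/(2μ) = 0.163691 / (2 × 0.0252) = 3.25 Myr.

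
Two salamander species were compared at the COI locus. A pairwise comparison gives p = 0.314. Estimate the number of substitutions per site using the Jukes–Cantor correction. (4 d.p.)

d = −(3/4) ln(1 − 4p/3) = −0.75 ln(1 − 0.418667) = −0.75 ln(0.581333)
  = −0.75 × (-0.542432) = 0.406824 substitutions/site.

0.4068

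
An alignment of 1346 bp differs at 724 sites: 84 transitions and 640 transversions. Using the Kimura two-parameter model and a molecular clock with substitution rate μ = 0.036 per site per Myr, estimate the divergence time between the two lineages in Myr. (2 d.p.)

16.84

P = 84/1346 ≈ 0.062407 and Q = 640/1346 ≈ 0.475483.
Under the Kimura two-parameter model, d = −½ ln(1 − 2P − Q) − ¼ ln(1 − 2Q).
1 − 2P − Q = 0.399703, giving −½ ln(0.399703) = 0.458517.
1 − 2Q = 0.049034, giving −¼ ln(0.049034) = 0.753810.
d = 0.458517 + 0.753810 = 1.212327.
Under a molecular clock d = 2μt, so t = d/(2μ) = 1.212327 / (2 × 0.036) = 16.84 Myr.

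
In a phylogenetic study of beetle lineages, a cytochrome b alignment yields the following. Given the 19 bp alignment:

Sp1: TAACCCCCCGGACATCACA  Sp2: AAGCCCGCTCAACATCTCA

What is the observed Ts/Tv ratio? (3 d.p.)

Transitions are A↔G and C↔T; transversions are all other mismatches.
Transitions: 3. Transversions: 4.
R = 3/4 = 0.750.

0.750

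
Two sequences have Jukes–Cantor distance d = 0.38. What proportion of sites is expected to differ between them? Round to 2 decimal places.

0.30

p = (3/4)(1 − e^(−4d/3)) = 0.75 × (1 − e^(-0.506667)) = 0.75 × (1 − 0.602500) = 0.298125.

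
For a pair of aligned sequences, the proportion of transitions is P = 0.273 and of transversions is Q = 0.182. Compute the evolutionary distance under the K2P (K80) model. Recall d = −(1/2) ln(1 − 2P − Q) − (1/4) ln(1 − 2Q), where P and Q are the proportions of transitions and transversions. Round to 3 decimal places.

Under the Kimura two-parameter model, d = −½ ln(1 − 2P − Q) − ¼ ln(1 − 2Q).
1 − 2P − Q = 0.272, giving −½ ln(0.272) = 0.650977.
1 − 2Q = 0.636, giving −¼ ln(0.636) = 0.113139.
d = 0.650977 + 0.113139 = 0.764116.

0.764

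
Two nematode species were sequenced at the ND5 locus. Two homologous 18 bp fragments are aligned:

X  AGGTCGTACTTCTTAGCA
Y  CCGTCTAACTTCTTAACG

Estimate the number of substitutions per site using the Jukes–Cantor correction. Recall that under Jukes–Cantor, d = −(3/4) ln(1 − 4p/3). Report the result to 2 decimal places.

The sequences differ at 6 of 18 sites (1, 2, 6, 7, 16, 18), so p = 6/18 ≈ 0.333333.
d = −(3/4) ln(1 − 4p/3) = −0.75 ln(1 − 0.444444) = −0.75 ln(0.555556)
  = −0.75 × (-0.587786) = 0.440840 substitutions/site.

0.44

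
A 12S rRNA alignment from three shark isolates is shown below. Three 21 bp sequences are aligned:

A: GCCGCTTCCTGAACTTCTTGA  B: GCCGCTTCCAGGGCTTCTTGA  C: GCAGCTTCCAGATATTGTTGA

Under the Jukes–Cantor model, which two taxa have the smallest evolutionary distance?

A–B: 3/21 differ, p = 0.143, d = 0.158.
A–C: 5/21 differ, p = 0.238, d = 0.286.
B–C: 5/21 differ, p = 0.238, d = 0.286.
The smallest distance is between A and B.

A and B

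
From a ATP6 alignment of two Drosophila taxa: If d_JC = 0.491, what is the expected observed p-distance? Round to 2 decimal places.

0.36

p = (3/4)(1 − e^(−4d/3)) = 0.75 × (1 − e^(-0.654667)) = 0.75 × (1 − 0.519615) = 0.360289.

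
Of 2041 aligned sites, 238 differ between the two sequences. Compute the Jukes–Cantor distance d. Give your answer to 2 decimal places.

0.13

p = 238/2041 ≈ 0.11661.
d = −(3/4) ln(1 − 4p/3) = −0.75 ln(1 − 0.15548) = −0.75 ln(0.84452)
  = −0.75 × (-0.168987) = 0.126740 substitutions/site.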